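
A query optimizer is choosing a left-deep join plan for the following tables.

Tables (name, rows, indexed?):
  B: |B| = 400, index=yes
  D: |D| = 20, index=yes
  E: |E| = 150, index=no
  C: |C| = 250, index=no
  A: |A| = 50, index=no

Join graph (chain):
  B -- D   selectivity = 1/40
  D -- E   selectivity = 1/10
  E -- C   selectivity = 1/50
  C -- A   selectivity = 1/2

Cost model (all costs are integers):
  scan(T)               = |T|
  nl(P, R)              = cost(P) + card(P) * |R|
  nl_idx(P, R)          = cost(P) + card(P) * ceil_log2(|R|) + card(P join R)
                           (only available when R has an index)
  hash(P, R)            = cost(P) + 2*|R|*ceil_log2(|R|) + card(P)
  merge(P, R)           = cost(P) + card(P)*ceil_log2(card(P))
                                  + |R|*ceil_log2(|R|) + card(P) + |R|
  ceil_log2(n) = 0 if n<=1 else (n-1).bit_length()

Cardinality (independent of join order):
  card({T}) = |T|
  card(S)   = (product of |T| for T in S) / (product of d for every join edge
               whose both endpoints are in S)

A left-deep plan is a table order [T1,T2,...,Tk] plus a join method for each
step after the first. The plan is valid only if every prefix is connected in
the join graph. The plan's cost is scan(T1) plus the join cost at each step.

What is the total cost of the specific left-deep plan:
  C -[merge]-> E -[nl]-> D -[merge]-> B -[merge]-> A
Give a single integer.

step 1: scan C: cost=250, card=250
step 2: join E via merge
    card(P join E) = 250*150/(50) = 750
    cost = 250 + 250*8 + 150*8 + 250 + 150 = 3850
step 3: join D via nl
    card(P join D) = 750*20/(10) = 1500
    cost = 3850 + 750*20 = 18850
step 4: join B via merge
    card(P join B) = 1500*400/(40) = 15000
    cost = 18850 + 1500*11 + 400*9 + 1500 + 400 = 40850
step 5: join A via merge
    card(P join A) = 15000*50/(2) = 375000
    cost = 40850 + 15000*14 + 50*6 + 15000 + 50 = 266200

266200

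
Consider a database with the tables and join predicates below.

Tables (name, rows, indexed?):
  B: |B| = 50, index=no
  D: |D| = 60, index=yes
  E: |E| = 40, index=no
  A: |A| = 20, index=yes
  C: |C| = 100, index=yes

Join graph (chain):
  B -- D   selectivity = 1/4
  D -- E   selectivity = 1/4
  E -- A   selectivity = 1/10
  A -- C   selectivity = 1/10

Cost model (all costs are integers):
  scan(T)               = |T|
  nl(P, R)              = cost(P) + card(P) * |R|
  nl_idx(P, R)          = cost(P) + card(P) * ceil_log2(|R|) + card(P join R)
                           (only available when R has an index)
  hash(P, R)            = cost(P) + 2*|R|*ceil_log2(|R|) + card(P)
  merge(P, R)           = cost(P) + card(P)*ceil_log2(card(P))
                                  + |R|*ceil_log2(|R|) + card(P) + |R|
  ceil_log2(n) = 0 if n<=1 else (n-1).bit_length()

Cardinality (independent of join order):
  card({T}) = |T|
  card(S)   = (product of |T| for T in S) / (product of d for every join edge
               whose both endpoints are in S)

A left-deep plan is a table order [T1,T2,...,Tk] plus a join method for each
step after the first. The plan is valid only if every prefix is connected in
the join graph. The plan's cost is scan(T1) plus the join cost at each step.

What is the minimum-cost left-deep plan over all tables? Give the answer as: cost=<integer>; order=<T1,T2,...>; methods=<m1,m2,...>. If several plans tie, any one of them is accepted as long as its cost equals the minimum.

Selinger DP (subsets sized 1..n):
  {B}: scan cost=50, card=50
  {D}: scan cost=60, card=60
  {E}: scan cost=40, card=40
  {A}: scan cost=20, card=20
  {C}: scan cost=100, card=100
  {BD}: card=750; try (B,hash)→720, (D,hash)→820, (D,merge)→820, (B,merge)→830, (D,nl_idx)→1100, (D,nl)→3050 …(+1); best=720 via (B,hash)
  {DE}: card=600; try (E,hash)→600, (D,merge)→740, (E,merge)→760, (D,hash)→800, (D,nl_idx)→880, (D,nl)→2440 …(+1); best=600 via (E,hash)
  {AE}: card=80; try (A,hash)→280, (A,nl_idx)→320, (E,merge)→420, (A,merge)→440, (E,hash)→520, (E,nl)→820 …(+1); best=280 via (A,hash)
  {AC}: card=200; try (C,nl_idx)→360, (A,hash)→400, (A,nl_idx)→800, (C,merge)→940, (A,merge)→1020, (C,hash)→1440 …(+2); best=360 via (C,nl_idx)
  {BDE}: card=7500; try (B,hash)→1800, (E,hash)→1950, (B,merge)→7550, (E,merge)→9250, (B,nl)→30600, (E,nl)→30720; best=1800 via (B,hash)
  {ADE}: card=1200; try (D,hash)→1080, (D,merge)→1340, (A,hash)→1400, (D,nl_idx)→1960, (A,nl_idx)→4800, (D,nl)→5080 …(+2); best=1080 via (D,hash)
  {ACE}: card=800; try (E,hash)→1040, (C,nl_idx)→1640, (C,merge)→1720, (C,hash)→1760, (E,merge)→2440, (C,nl)→8280 …(+1); best=1040 via (E,hash)
  {ABDE}: card=15000; try (B,hash)→2880, (A,hash)→9500, (B,merge)→15830, (A,nl_idx)→54300, (B,nl)→61080, (A,merge)→106920 …(+1); best=2880 via (B,hash)
  {ACDE}: card=12000; try (D,hash)→2560, (C,hash)→3680, (D,merge)→10260, (C,merge)→16280, (D,nl_idx)→17840, (C,nl_idx)→21480 …(+2); best=2560 via (D,hash)
  {ABCDE}: card=150000; try (B,hash)→15160, (C,hash)→19280, (B,merge)→182910, (C,merge)→228680, (C,nl_idx)→257880, (B,nl)→602560 …(+1); best=15160 via (B,hash)

cost=15160; order=A,C,E,D,B; methods=nl_idx,hash,hash,hash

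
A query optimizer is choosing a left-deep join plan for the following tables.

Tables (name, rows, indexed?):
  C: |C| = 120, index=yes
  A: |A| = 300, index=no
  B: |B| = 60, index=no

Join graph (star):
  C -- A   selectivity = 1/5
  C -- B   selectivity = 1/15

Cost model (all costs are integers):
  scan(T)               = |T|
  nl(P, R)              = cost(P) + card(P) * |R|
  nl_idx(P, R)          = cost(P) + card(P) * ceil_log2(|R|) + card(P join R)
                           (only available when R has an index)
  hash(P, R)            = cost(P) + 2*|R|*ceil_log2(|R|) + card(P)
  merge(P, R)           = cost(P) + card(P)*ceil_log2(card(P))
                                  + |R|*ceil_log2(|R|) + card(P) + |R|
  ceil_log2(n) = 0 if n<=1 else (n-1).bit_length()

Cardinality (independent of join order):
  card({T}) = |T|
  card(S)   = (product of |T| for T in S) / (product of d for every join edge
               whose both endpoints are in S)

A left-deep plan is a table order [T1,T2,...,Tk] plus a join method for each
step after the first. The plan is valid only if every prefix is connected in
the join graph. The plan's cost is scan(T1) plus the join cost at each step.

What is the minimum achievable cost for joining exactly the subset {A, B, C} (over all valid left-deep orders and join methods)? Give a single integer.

6840

Selinger DP over subsets of {A,B,C}:
  {C}: scan cost=120, card=120
  {A}: scan cost=300, card=300
  {B}: scan cost=60, card=60
  {AC}: card=7200; try (C,hash)→2280, (A,merge)→4080, (C,merge)→4260, (A,hash)→5640, (C,nl_idx)→9600, (A,nl)→36120 …(+1); best=2280 via (C,hash)
  {BC}: card=480; try (C,nl_idx)→960, (B,hash)→960, (C,merge)→1440, (B,merge)→1500, (C,hash)→1800, (C,nl)→7260 …(+1); best=960 via (C,nl_idx)
  {ABC}: card=28800; try (A,hash)→6840, (A,merge)→8760, (B,hash)→10200, (B,merge)→103500, (A,nl)→144960, (B,nl)→434280; best=6840 via (A,hash)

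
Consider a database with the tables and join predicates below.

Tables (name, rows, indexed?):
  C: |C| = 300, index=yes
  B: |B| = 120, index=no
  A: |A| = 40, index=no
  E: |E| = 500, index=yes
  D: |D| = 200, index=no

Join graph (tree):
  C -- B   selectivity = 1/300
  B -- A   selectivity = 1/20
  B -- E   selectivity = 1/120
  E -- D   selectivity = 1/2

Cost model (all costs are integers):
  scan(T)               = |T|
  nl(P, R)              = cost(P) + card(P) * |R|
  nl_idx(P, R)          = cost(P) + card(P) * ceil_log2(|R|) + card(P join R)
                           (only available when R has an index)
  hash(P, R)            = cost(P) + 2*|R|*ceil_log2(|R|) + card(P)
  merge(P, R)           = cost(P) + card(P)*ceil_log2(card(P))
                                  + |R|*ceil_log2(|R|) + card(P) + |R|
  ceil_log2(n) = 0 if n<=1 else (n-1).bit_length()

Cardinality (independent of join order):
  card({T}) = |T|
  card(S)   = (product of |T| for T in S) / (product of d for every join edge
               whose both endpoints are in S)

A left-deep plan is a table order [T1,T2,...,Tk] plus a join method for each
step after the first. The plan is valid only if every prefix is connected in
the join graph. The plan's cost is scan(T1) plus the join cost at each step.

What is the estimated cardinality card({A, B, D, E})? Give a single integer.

Tables in S: A(40), B(120), D(200), E(500)
Edges inside S: B-A(d=20), B-E(d=120), E-D(d=2)
numerator = 40 * 120 * 200 * 500 = 480000000
denominator = 20 * 120 * 2 = 4800
card(S) = 480000000 / 4800 = 100000

100000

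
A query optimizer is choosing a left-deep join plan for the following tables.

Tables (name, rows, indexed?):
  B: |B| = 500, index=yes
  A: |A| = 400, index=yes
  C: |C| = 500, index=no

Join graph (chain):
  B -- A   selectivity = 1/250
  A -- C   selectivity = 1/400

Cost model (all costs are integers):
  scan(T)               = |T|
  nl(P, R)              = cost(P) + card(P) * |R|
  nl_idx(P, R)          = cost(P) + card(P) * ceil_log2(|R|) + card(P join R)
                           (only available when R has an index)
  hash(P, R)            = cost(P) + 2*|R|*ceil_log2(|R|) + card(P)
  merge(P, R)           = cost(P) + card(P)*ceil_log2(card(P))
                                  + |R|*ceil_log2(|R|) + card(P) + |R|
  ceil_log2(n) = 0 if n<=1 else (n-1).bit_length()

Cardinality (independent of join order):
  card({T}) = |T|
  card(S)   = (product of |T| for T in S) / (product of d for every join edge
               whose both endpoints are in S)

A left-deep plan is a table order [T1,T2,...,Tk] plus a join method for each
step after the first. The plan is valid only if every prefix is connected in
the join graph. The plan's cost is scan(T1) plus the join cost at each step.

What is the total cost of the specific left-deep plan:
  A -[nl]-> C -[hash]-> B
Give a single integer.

209900

step 1: scan A: cost=400, card=400
step 2: join C via nl
    card(P join C) = 400*500/(400) = 500
    cost = 400 + 400*500 = 200400
step 3: join B via hash
    card(P join B) = 500*500/(250) = 1000
    cost = 200400 + 2*500*9 + 500 = 209900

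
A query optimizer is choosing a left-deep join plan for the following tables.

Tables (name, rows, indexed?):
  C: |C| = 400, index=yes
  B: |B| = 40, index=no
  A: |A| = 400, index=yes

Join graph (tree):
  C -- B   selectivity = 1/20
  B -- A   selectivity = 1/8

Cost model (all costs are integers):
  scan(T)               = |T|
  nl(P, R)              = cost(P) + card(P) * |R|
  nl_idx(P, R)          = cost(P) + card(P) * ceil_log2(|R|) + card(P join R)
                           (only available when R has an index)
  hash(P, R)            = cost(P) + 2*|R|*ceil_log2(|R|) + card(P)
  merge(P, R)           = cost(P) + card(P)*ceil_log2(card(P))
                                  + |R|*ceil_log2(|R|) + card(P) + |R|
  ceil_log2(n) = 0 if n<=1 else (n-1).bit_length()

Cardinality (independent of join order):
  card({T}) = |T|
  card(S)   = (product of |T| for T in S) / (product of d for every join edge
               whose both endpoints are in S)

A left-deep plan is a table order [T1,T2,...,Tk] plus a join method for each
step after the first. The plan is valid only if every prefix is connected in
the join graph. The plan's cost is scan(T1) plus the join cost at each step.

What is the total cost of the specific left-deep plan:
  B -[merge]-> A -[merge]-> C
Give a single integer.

32320

step 1: scan B: cost=40, card=40
step 2: join A via merge
    card(P join A) = 40*400/(8) = 2000
    cost = 40 + 40*6 + 400*9 + 40 + 400 = 4320
step 3: join C via merge
    card(P join C) = 2000*400/(20) = 40000
    cost = 4320 + 2000*11 + 400*9 + 2000 + 400 = 32320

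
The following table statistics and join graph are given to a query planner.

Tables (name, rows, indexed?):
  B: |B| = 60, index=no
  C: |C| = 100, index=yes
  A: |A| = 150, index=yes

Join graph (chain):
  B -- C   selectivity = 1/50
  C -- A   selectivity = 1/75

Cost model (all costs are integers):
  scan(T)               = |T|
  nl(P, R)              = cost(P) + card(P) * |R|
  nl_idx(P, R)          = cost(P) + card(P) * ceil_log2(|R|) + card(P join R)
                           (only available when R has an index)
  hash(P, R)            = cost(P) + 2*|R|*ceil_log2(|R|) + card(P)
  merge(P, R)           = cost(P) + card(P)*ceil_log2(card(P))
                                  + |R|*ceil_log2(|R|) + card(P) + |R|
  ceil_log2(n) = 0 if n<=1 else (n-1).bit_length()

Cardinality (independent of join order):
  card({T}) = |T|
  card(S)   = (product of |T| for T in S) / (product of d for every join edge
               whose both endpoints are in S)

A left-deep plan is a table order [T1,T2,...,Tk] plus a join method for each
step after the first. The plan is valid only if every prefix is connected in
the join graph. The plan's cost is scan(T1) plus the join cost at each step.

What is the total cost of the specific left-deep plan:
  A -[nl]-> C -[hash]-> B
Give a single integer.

step 1: scan A: cost=150, card=150
step 2: join C via nl
    card(P join C) = 150*100/(75) = 200
    cost = 150 + 150*100 = 15150
step 3: join B via hash
    card(P join B) = 200*60/(50) = 240
    cost = 15150 + 2*60*6 + 200 = 16070

16070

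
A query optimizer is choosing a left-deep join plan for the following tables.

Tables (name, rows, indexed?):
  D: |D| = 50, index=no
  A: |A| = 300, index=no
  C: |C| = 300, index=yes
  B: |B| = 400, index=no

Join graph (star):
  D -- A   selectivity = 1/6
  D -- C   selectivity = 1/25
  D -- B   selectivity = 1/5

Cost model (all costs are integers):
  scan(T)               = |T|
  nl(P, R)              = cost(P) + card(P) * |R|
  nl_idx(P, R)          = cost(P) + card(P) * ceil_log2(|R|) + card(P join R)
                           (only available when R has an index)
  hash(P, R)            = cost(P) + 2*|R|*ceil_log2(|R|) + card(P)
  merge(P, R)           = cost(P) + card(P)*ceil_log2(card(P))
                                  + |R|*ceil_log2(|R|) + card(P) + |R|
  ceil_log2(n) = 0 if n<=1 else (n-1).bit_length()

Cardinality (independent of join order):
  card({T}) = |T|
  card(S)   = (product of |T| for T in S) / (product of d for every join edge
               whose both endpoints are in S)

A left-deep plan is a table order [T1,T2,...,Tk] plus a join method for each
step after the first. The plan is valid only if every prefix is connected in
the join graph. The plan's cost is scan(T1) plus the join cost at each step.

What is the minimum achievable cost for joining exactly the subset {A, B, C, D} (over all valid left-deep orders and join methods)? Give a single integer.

Selinger DP over subsets of {A,B,C,D}:
  {D}: scan cost=50, card=50
  {A}: scan cost=300, card=300
  {C}: scan cost=300, card=300
  {B}: scan cost=400, card=400
  {AD}: card=2500; try (D,hash)→1200, (A,merge)→3400, (D,merge)→3650, (A,hash)→5500, (A,nl)→15050, (D,nl)→15300; best=1200 via (D,hash)
  {CD}: card=600; try (C,nl_idx)→1100, (D,hash)→1200, (C,merge)→3400, (D,merge)→3650, (C,hash)→5500, (C,nl)→15050 …(+1); best=1100 via (C,nl_idx)
  {BD}: card=4000; try (D,hash)→1400, (B,merge)→4400, (D,merge)→4750, (B,hash)→7300, (B,nl)→20050, (D,nl)→20400; best=1400 via (D,hash)
  {ACD}: card=30000; try (A,hash)→7100, (C,hash)→9100, (A,merge)→10700, (C,merge)→36700, (C,nl_idx)→53700, (A,nl)→181100 …(+1); best=7100 via (A,hash)
  {ABD}: card=200000; try (A,hash)→10800, (B,hash)→10900, (B,merge)→37700, (A,merge)→56400, (B,nl)→1001200, (A,nl)→1201400; best=10800 via (A,hash)
  {BCD}: card=48000; try (B,hash)→8900, (C,hash)→10800, (B,merge)→11700, (C,merge)→56400, (C,nl_idx)→85400, (B,nl)→241100 …(+1); best=8900 via (B,hash)
  {ABCD}: card=2400000; try (B,hash)→44300, (A,hash)→62300, (C,hash)→216200, (B,merge)→491100, (A,merge)→827900, (C,merge)→3813800 …(+4); best=44300 via (B,hash)

44300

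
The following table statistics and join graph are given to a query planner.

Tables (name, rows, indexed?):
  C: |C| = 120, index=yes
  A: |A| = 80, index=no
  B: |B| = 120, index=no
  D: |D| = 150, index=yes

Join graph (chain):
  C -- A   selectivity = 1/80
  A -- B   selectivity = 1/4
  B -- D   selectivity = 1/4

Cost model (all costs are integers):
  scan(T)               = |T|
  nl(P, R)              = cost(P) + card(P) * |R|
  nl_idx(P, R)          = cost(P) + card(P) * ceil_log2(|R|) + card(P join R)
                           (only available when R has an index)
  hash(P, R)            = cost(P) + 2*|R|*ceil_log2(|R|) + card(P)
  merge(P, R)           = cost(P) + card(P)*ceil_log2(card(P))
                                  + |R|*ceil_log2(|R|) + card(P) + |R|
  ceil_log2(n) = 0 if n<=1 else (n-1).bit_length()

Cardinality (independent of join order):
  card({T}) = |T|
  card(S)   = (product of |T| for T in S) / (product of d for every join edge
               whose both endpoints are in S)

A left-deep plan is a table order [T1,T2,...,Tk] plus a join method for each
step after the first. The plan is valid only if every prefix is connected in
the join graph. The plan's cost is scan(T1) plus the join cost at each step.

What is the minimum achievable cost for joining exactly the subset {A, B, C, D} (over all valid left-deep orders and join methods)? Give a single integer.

Selinger DP over subsets of {A,B,C,D}:
  {C}: scan cost=120, card=120
  {A}: scan cost=80, card=80
  {B}: scan cost=120, card=120
  {D}: scan cost=150, card=150
  {AC}: card=120; try (C,nl_idx)→760, (A,hash)→1360, (C,merge)→1680, (A,merge)→1720, (C,hash)→1840, (C,nl)→9680 …(+1); best=760 via (C,nl_idx)
  {AB}: card=2400; try (A,hash)→1360, (B,merge)→1680, (A,merge)→1720, (B,hash)→1840, (B,nl)→9680, (A,nl)→9720; best=1360 via (A,hash)
  {BD}: card=4500; try (B,hash)→1980, (D,merge)→2430, (B,merge)→2460, (D,hash)→2640, (D,nl_idx)→5580, (D,nl)→18120 …(+1); best=1980 via (B,hash)
  {ABC}: card=3600; try (B,hash)→2560, (B,merge)→2680, (C,hash)→5440, (B,nl)→15160, (C,nl_idx)→21760, (C,merge)→33520 …(+1); best=2560 via (B,hash)
  {ABD}: card=90000; try (D,hash)→6160, (A,hash)→7600, (D,merge)→33910, (A,merge)→65620, (D,nl_idx)→110560, (D,nl)→361360 …(+1); best=6160 via (D,hash)
  {ABCD}: card=135000; try (D,hash)→8560, (D,merge)→50710, (C,hash)→97840, (D,nl_idx)→166360, (D,nl)→542560, (C,nl_idx)→771160 …(+2); best=8560 via (D,hash)

8560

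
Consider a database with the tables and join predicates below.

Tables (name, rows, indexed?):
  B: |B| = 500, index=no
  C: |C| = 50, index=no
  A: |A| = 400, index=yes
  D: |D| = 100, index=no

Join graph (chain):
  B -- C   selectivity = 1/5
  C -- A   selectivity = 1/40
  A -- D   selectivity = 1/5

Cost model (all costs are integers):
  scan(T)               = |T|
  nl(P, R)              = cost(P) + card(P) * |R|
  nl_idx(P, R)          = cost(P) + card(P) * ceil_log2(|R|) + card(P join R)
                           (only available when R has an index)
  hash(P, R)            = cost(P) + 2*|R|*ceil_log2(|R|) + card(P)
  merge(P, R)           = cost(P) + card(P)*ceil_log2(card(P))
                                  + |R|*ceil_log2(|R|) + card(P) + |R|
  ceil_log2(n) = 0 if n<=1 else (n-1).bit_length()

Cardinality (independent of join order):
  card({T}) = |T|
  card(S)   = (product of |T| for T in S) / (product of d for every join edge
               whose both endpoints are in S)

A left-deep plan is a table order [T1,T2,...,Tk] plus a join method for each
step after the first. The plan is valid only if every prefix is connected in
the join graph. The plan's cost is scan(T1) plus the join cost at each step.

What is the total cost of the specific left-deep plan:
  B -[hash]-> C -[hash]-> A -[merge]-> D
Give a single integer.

step 1: scan B: cost=500, card=500
step 2: join C via hash
    card(P join C) = 500*50/(5) = 5000
    cost = 500 + 2*50*6 + 500 = 1600
step 3: join A via hash
    card(P join A) = 5000*400/(40) = 50000
    cost = 1600 + 2*400*9 + 5000 = 13800
step 4: join D via merge
    card(P join D) = 50000*100/(5) = 1000000
    cost = 13800 + 50000*16 + 100*7 + 50000 + 100 = 864600

864600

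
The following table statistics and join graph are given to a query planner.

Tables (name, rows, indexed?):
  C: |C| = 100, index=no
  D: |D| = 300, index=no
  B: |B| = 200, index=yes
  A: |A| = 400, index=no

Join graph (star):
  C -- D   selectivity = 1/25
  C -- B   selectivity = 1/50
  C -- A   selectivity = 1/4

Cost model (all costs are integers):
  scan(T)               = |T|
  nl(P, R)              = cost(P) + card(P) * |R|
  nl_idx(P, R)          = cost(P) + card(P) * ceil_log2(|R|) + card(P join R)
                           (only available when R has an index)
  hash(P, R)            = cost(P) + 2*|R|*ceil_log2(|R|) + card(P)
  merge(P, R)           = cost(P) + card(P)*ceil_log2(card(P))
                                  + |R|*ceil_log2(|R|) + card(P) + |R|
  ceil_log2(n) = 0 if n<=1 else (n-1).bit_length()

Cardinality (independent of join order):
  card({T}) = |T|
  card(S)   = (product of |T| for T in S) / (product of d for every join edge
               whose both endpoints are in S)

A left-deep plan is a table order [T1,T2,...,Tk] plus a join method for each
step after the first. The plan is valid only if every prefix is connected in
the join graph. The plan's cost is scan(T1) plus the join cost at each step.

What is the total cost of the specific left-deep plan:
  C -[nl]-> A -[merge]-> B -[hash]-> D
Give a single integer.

237300

step 1: scan C: cost=100, card=100
step 2: join A via nl
    card(P join A) = 100*400/(4) = 10000
    cost = 100 + 100*400 = 40100
step 3: join B via merge
    card(P join B) = 10000*200/(50) = 40000
    cost = 40100 + 10000*14 + 200*8 + 10000 + 200 = 191900
step 4: join D via hash
    card(P join D) = 40000*300/(25) = 480000
    cost = 191900 + 2*300*9 + 40000 = 237300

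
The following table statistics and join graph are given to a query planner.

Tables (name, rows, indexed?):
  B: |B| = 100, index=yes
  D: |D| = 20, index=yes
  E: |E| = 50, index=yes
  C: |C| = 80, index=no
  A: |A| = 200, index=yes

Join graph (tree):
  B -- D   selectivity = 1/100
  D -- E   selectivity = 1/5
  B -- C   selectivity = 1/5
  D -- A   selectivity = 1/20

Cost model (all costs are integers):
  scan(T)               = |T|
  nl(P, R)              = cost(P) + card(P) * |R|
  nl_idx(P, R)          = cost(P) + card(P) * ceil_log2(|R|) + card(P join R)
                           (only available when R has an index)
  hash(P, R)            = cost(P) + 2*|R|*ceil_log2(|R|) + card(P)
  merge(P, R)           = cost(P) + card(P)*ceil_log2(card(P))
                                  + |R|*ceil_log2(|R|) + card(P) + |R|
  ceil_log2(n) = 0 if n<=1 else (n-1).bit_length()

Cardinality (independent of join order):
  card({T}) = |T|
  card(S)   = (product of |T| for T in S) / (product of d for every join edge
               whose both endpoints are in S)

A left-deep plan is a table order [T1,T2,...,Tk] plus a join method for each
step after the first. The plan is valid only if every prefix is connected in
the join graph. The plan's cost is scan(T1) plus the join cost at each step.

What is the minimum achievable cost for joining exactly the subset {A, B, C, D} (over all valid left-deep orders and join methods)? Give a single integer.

Selinger DP over subsets of {A,B,C,D}:
  {B}: scan cost=100, card=100
  {D}: scan cost=20, card=20
  {C}: scan cost=80, card=80
  {A}: scan cost=200, card=200
  {BD}: card=20; try (B,nl_idx)→180, (D,hash)→400, (D,nl_idx)→620, (B,merge)→940, (D,merge)→1020, (B,hash)→1440 …(+2); best=180 via (B,nl_idx)
  {BC}: card=1600; try (C,hash)→1320, (B,merge)→1520, (C,merge)→1540, (B,hash)→1560, (B,nl_idx)→2240, (B,nl)→8080 …(+1); best=1320 via (C,hash)
  {AD}: card=200; try (A,nl_idx)→380, (D,hash)→600, (D,nl_idx)→1400, (A,merge)→1940, (D,merge)→2120, (A,hash)→3240 …(+2); best=380 via (A,nl_idx)
  {BCD}: card=320; try (C,merge)→940, (C,hash)→1320, (C,nl)→1780, (D,hash)→3120, (D,nl_idx)→9640, (D,merge)→20640 …(+1); best=940 via (C,merge)
  {ABD}: card=200; try (A,nl_idx)→540, (B,hash)→1980, (B,nl_idx)→1980, (A,merge)→2100, (B,merge)→2980, (A,hash)→3400 …(+2); best=540 via (A,nl_idx)
  {ABCD}: card=3200; try (C,hash)→1860, (C,merge)→2980, (A,hash)→4460, (A,merge)→5940, (A,nl_idx)→6700, (C,nl)→16540 …(+1); best=1860 via (C,hash)

1860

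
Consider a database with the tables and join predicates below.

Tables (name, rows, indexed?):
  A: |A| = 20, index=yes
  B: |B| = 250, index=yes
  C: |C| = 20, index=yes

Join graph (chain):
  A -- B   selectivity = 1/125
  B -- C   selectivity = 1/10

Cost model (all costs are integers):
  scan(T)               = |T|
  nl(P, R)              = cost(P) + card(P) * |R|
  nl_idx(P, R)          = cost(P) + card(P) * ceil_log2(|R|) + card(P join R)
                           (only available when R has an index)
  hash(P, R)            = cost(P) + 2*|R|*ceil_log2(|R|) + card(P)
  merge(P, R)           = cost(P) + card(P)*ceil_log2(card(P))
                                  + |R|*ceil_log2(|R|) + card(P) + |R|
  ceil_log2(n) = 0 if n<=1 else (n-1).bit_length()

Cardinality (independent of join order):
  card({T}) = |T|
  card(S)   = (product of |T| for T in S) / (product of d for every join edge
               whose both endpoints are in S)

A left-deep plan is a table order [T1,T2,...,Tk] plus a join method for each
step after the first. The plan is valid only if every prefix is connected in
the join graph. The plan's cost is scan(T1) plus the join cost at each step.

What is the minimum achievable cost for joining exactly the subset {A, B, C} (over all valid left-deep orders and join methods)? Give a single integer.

460

Selinger DP over subsets of {A,B,C}:
  {A}: scan cost=20, card=20
  {B}: scan cost=250, card=250
  {C}: scan cost=20, card=20
  {AB}: card=40; try (B,nl_idx)→220, (A,hash)→700, (A,nl_idx)→1540, (B,merge)→2390, (A,merge)→2620, (B,hash)→4040 …(+2); best=220 via (B,nl_idx)
  {BC}: card=500; try (B,nl_idx)→680, (C,hash)→700, (C,nl_idx)→2000, (B,merge)→2390, (C,merge)→2620, (B,hash)→4040 …(+2); best=680 via (B,nl_idx)
  {ABC}: card=80; try (C,hash)→460, (C,nl_idx)→500, (C,merge)→620, (C,nl)→1020, (A,hash)→1380, (A,nl_idx)→3260 …(+2); best=460 via (C,hash)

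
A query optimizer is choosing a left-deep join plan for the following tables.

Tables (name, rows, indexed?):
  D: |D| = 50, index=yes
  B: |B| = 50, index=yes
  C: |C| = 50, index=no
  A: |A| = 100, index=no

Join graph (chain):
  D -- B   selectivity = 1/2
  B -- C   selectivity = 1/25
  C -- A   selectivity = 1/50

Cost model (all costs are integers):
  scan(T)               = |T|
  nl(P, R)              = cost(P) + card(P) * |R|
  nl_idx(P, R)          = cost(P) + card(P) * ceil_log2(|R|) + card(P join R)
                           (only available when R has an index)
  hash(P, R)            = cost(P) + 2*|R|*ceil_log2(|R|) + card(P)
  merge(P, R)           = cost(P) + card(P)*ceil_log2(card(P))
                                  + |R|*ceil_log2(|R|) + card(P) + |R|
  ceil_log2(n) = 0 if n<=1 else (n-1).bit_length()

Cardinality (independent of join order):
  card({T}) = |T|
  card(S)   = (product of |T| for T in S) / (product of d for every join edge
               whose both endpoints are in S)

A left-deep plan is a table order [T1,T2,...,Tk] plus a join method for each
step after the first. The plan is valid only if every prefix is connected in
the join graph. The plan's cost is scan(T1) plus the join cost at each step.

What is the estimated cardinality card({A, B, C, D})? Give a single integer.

Tables in S: A(100), B(50), C(50), D(50)
Edges inside S: D-B(d=2), B-C(d=25), C-A(d=50)
numerator = 100 * 50 * 50 * 50 = 12500000
denominator = 2 * 25 * 50 = 2500
card(S) = 12500000 / 2500 = 5000

5000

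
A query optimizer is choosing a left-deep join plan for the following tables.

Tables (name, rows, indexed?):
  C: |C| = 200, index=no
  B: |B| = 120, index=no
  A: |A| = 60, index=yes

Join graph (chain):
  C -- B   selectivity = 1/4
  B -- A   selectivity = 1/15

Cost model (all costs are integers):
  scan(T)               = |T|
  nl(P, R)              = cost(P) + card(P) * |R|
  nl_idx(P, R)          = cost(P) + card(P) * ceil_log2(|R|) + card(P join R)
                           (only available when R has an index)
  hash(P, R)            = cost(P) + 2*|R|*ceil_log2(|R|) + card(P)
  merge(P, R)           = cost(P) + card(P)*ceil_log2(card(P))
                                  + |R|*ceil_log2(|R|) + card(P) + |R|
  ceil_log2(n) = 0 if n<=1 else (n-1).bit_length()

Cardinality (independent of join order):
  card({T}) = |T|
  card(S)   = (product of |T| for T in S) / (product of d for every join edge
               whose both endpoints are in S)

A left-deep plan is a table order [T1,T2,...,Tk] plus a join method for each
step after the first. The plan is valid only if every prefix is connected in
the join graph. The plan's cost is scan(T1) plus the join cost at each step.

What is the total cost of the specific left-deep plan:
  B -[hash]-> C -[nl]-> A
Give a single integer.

363440

step 1: scan B: cost=120, card=120
step 2: join C via hash
    card(P join C) = 120*200/(4) = 6000
    cost = 120 + 2*200*8 + 120 = 3440
step 3: join A via nl
    card(P join A) = 6000*60/(15) = 24000
    cost = 3440 + 6000*60 = 363440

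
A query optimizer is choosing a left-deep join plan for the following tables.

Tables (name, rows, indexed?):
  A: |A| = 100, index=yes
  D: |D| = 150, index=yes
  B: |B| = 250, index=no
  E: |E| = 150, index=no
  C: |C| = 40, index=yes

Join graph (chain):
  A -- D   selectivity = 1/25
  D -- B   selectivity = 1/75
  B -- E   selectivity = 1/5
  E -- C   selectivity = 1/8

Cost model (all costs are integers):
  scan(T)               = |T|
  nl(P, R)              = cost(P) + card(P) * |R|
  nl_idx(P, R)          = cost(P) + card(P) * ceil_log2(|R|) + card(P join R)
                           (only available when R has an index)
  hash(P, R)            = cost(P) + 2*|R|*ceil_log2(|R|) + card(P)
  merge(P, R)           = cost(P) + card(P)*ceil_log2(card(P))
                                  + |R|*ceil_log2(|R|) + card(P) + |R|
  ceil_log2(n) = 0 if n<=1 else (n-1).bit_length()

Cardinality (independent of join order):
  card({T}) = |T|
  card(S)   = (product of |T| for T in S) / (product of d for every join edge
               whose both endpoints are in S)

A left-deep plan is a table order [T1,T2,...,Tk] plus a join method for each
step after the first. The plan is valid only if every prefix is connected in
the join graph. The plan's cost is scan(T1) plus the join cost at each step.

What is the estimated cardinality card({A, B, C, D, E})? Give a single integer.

Tables in S: A(100), B(250), C(40), D(150), E(150)
Edges inside S: A-D(d=25), D-B(d=75), B-E(d=5), E-C(d=8)
numerator = 100 * 250 * 40 * 150 * 150 = 22500000000
denominator = 25 * 75 * 5 * 8 = 75000
card(S) = 22500000000 / 75000 = 300000

300000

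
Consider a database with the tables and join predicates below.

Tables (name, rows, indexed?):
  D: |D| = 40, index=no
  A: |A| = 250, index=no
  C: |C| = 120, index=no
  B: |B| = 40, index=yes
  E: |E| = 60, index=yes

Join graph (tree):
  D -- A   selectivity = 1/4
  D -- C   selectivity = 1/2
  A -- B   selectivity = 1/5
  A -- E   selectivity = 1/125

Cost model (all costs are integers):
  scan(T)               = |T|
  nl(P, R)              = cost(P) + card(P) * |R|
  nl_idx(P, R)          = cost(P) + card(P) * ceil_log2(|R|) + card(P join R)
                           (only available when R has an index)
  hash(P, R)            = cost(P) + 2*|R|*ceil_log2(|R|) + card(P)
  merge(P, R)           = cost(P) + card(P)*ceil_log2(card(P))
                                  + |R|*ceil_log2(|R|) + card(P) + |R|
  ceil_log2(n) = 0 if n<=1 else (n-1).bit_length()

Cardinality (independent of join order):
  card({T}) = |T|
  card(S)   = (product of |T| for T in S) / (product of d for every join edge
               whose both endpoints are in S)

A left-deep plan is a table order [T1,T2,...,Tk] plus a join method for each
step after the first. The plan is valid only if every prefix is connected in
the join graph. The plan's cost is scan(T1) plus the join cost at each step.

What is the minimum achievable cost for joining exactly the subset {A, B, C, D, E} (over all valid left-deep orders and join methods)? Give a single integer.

Selinger DP over subsets of {A,B,C,D,E}:
  {D}: scan cost=40, card=40
  {A}: scan cost=250, card=250
  {C}: scan cost=120, card=120
  {B}: scan cost=40, card=40
  {E}: scan cost=60, card=60
  {AD}: card=2500; try (D,hash)→980, (A,merge)→2570, (D,merge)→2780, (A,hash)→4080, (A,nl)→10040, (D,nl)→10250; best=980 via (D,hash)
  {CD}: card=2400; try (D,hash)→720, (C,merge)→1280, (D,merge)→1360, (C,hash)→1760, (C,nl)→4840, (D,nl)→4920; best=720 via (D,hash)
  {AB}: card=2000; try (B,hash)→980, (A,merge)→2570, (B,merge)→2780, (B,nl_idx)→3750, (A,hash)→4080, (A,nl)→10040 …(+1); best=980 via (B,hash)
  {AE}: card=120; try (E,hash)→1220, (E,nl_idx)→1870, (A,merge)→2730, (E,merge)→2920, (A,hash)→4120, (A,nl)→15060 …(+1); best=1220 via (E,hash)
  {ACD}: card=150000; try (C,hash)→5160, (A,hash)→7120, (A,merge)→34170, (C,merge)→34440, (C,nl)→300980, (A,nl)→600720; best=5160 via (C,hash)
  {ABD}: card=20000; try (D,hash)→3460, (B,hash)→3960, (D,merge)→25260, (B,merge)→33760, (B,nl_idx)→35980, (D,nl)→80980 …(+1); best=3460 via (D,hash)
  {ADE}: card=1200; try (D,hash)→1820, (D,merge)→2460, (E,hash)→4200, (D,nl)→6020, (E,nl_idx)→17180, (E,merge)→33900 …(+1); best=1820 via (D,hash)
  {ABE}: card=960; try (B,hash)→1820, (B,merge)→2460, (B,nl_idx)→2900, (E,hash)→3700, (B,nl)→6020, (E,nl_idx)→13940 …(+2); best=1820 via (B,hash)
  {ABCD}: card=1200000; try (C,hash)→25140, (B,hash)→155640, (C,merge)→324420, (B,nl_idx)→2105160, (C,nl)→2403460, (B,merge)→2855440 …(+1); best=25140 via (C,hash)
  {ACDE}: card=72000; try (C,hash)→4700, (C,merge)→17180, (C,nl)→145820, (E,hash)→155880, (E,nl_idx)→977160, (E,merge)→2855580 …(+1); best=4700 via (C,hash)
  {ABDE}: card=9600; try (D,hash)→3260, (B,hash)→3500, (D,merge)→12660, (B,merge)→16500, (B,nl_idx)→18620, (E,hash)→24180 …(+5); best=3260 via (D,hash)
  {ABCDE}: card=576000; try (C,hash)→14540, (B,hash)→77180, (C,merge)→148220, (B,nl_idx)→1012700, (C,nl)→1155260, (E,hash)→1225860 …(+5); best=14540 via (C,hash)

14540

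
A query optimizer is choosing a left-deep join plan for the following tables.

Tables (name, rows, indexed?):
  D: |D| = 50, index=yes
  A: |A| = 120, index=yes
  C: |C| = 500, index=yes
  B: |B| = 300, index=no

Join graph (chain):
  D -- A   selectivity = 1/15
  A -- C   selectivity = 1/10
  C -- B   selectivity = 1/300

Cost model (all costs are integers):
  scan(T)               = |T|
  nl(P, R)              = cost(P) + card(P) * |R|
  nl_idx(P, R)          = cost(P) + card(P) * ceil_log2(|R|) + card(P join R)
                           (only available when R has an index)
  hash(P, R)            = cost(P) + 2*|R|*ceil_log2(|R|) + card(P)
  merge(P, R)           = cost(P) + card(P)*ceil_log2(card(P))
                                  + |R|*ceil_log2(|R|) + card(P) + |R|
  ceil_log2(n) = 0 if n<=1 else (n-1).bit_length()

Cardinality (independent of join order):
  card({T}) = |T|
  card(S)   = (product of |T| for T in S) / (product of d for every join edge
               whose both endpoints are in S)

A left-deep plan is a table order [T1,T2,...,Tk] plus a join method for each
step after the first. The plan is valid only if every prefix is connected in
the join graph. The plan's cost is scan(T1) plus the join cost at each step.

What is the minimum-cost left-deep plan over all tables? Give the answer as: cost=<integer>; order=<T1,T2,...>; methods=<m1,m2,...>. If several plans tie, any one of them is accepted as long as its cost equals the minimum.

Selinger DP (subsets sized 1..n):
  {D}: scan cost=50, card=50
  {A}: scan cost=120, card=120
  {C}: scan cost=500, card=500
  {B}: scan cost=300, card=300
  {AD}: card=400; try (A,nl_idx)→800, (D,hash)→840, (D,nl_idx)→1240, (A,merge)→1360, (D,merge)→1430, (A,hash)→1780 …(+2); best=800 via (A,nl_idx)
  {AC}: card=6000; try (A,hash)→2680, (C,merge)→6080, (A,merge)→6460, (C,nl_idx)→7200, (C,hash)→9240, (A,nl_idx)→10000 …(+2); best=2680 via (A,hash)
  {BC}: card=500; try (C,nl_idx)→3500, (B,hash)→6400, (C,merge)→8300, (B,merge)→8500, (C,hash)→9600, (C,nl)→150300 …(+1); best=3500 via (C,nl_idx)
  {ACD}: card=20000; try (D,hash)→9280, (C,merge)→9800, (C,hash)→10200, (C,nl_idx)→24400, (D,nl_idx)→58680, (D,merge)→87030 …(+2); best=9280 via (D,hash)
  {ABC}: card=6000; try (A,hash)→5680, (A,merge)→9460, (A,nl_idx)→13000, (B,hash)→14080, (A,nl)→63500, (B,merge)→89680 …(+1); best=5680 via (A,hash)
  {ABCD}: card=20000; try (D,hash)→12280, (B,hash)→34680, (D,nl_idx)→61680, (D,merge)→90030, (D,nl)→305680, (B,merge)→332280 …(+1); best=12280 via (D,hash)

cost=12280; order=B,C,A,D; methods=nl_idx,hash,hash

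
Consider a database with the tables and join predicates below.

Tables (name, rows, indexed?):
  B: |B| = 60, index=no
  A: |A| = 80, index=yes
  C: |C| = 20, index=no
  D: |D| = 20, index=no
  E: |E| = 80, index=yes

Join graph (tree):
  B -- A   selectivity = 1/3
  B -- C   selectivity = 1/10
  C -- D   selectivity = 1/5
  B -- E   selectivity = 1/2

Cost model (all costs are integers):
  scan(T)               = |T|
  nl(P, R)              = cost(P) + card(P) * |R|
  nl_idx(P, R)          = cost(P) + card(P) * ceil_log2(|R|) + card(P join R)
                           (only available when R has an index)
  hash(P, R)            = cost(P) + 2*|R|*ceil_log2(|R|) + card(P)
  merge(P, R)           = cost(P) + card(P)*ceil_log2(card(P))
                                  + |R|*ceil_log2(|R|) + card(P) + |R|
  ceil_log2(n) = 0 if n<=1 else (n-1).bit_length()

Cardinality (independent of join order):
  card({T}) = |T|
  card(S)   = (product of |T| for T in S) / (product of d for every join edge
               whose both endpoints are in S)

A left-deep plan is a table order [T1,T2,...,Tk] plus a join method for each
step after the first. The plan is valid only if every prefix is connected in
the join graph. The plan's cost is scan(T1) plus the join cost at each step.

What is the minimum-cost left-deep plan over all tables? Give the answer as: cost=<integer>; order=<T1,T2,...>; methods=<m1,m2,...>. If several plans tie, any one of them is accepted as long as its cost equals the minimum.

cost=16160; order=B,C,D,A,E; methods=hash,hash,hash,hash

Selinger DP (subsets sized 1..n):
  {B}: scan cost=60, card=60
  {A}: scan cost=80, card=80
  {C}: scan cost=20, card=20
  {D}: scan cost=20, card=20
  {E}: scan cost=80, card=80
  {AB}: card=1600; try (B,hash)→880, (A,merge)→1120, (B,merge)→1140, (A,hash)→1240, (A,nl_idx)→2080, (A,nl)→4860 …(+1); best=880 via (B,hash)
  {BC}: card=120; try (C,hash)→320, (B,merge)→560, (C,merge)→600, (B,hash)→760, (B,nl)→1220, (C,nl)→1260; best=320 via (C,hash)
  {BE}: card=2400; try (B,hash)→880, (E,merge)→1120, (B,merge)→1140, (E,hash)→1240, (E,nl_idx)→2880, (E,nl)→4860 …(+1); best=880 via (B,hash)
  {CD}: card=80; try (D,hash)→240, (C,hash)→240, (D,merge)→260, (C,merge)→260, (D,nl)→420, (C,nl)→420; best=240 via (D,hash)
  {ABC}: card=3200; try (A,hash)→1560, (A,merge)→1920, (C,hash)→2680, (A,nl_idx)→4360, (A,nl)→9920, (C,merge)→20200 …(+1); best=1560 via (A,hash)
  {ABE}: card=64000; try (E,hash)→3600, (A,hash)→4400, (E,merge)→20720, (A,merge)→32720, (E,nl_idx)→76080, (A,nl_idx)→81680 …(+2); best=3600 via (E,hash)
  {BCD}: card=480; try (D,hash)→640, (B,hash)→1040, (B,merge)→1300, (D,merge)→1400, (D,nl)→2720, (B,nl)→5040; best=640 via (D,hash)
  {BCE}: card=4800; try (E,hash)→1560, (E,merge)→1920, (C,hash)→3480, (E,nl_idx)→5960, (E,nl)→9920, (C,merge)→32200 …(+1); best=1560 via (E,hash)
  {ABCD}: card=12800; try (A,hash)→2240, (D,hash)→4960, (A,merge)→6080, (A,nl_idx)→16800, (A,nl)→39040, (D,merge)→43280 …(+1); best=2240 via (A,hash)
  {ABCE}: card=128000; try (E,hash)→5880, (A,hash)→7480, (E,merge)→43800, (C,hash)→67800, (A,merge)→69400, (E,nl_idx)→151960 …(+5); best=5880 via (E,hash)
  {BCDE}: card=19200; try (E,hash)→2240, (E,merge)→6080, (D,hash)→6560, (E,nl_idx)→23200, (E,nl)→39040, (D,merge)→68880 …(+1); best=2240 via (E,hash)
  {ABCDE}: card=512000; try (E,hash)→16160, (A,hash)→22560, (D,hash)→134080, (E,merge)→194880, (A,merge)→310080, (E,nl_idx)→603840 …(+5); best=16160 via (E,hash)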